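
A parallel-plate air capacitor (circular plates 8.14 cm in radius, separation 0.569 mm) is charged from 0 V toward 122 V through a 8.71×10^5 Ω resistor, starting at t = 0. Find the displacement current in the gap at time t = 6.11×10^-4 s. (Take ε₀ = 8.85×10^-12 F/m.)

C = ε₀A/d = (8.85×10^-12)(0.02082)/(5.69×10^-4) = 3.238×10^-10 F, so τ = RC = 2.820×10^-4 s.
The conduction current is I(t) = (V₀/R) e^(−t/τ), and the displacement current between the plates equals it.
t/τ = 2.167; I_d = (122/8.71×10^5) · e^(−2.167) = (1.401×10^-4)(0.1145) = 1.60×10^-5 A.

1.60×10^-5 A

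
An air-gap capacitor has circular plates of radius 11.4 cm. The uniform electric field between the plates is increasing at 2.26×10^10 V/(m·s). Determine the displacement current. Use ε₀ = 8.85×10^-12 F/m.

8.17×10^-3 A

I_d = ε₀ A (dE/dt) = (8.85×10^-12)(0.04083 m²)(2.26×10^10) = 8.17×10^-3 A.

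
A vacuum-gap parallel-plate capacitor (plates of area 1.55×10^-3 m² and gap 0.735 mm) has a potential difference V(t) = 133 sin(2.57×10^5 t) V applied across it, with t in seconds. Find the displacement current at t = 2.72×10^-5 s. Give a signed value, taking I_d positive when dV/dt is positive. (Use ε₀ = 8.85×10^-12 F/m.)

4.85×10^-4 A

dV/dt = (133)(2.57×10^5)·cos(6.9904) = 2.598×10^7 V/s.
I_d = C dV/dt with C = ε₀A/d = (8.85×10^-12)(1.55×10^-3)/(7.35×10^-4) = 1.866×10^-11 F, so I_d = (1.866×10^-11)(2.598×10^7) = 4.85×10^-4 A.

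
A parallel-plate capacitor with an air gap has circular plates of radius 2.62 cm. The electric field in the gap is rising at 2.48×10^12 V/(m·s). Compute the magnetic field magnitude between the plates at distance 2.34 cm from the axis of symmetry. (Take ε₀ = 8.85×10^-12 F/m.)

Through the whole plate area (πR² = 2.157×10^-3 m²), I_d = ε₀ πR² dE/dt = 0.04734 A.
For r < R the Ampère–Maxwell law gives B(2πr) = μ₀ I_d (r²/R²), so B = μ₀ I_d r/(2πR²) = (4π×10^-7)(0.04734)(0.0234)/(2π·0.0262²) = 3.23×10^-7 T.

3.23×10^-7 T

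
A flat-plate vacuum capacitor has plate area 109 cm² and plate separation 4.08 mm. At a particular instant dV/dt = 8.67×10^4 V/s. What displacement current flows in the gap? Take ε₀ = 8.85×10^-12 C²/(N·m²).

The field between the plates is E = V/d, so dE/dt = (8.67×10^4)/(4.08×10^-3 m) = 2.125×10^7 V/(m·s).
I_d = ε₀ A (dE/dt) = (8.85×10^-12)(0.0109)(2.125×10^7) = 2.05×10^-6 A.

2.05×10^-6 A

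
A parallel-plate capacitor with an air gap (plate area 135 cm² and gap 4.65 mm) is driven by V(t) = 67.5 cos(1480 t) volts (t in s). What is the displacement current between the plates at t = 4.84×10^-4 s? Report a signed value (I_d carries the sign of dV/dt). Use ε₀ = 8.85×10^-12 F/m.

dE/dt = (V₀ω/d)·−sin(ωt) with ωt = 0.71632 rad: (67.5)(1480)(-0.6566)/(4.65×10^-3) = -1.411×10^7 V/(m·s).
I_d = ε₀ A dE/dt = (8.85×10^-12)(0.0135)(-1.411×10^7) = -1.69×10^-6 A.

-1.69×10^-6 A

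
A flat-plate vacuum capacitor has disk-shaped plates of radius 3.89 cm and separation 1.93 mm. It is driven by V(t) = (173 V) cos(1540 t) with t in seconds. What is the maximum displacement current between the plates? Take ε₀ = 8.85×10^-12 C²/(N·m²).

(dE/dt)_max = V₀ω/d = 1.380×10^8 V/(m·s); ω = 1540 rad/s.
I_d,max = ε₀ A (dE/dt)_max = (8.85×10^-12)(4.754×10^-3)(1.380×10^8) = 5.81×10^-6 A.

5.81×10^-6 A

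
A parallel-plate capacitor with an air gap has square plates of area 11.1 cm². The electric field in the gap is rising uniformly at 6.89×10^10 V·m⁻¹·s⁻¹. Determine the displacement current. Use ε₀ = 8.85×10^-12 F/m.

6.77×10^-4 A

With a uniform field, Φ_E = EA, so I_d = ε₀ A dE/dt = 6.77×10^-4 A.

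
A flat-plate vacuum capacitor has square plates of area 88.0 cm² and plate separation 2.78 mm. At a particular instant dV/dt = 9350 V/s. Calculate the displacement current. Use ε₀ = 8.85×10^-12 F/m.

C = ε₀A/d = (8.85×10^-12)(8.80×10^-3)/(2.78×10^-3) = 2.801×10^-11 F.
I_d = C dV/dt = (2.801×10^-11)(9350) = 2.62×10^-7 A.

2.62×10^-7 A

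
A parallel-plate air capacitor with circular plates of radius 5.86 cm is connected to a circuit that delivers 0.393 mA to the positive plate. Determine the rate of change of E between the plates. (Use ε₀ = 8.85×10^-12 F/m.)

4.12×10^9 V/(m·s)

Charge continuity gives I_d = I = 3.93×10^-4 A between the plates.
Since I_d = ε₀ A dE/dt, dE/dt = I_d/(ε₀A) = (3.93×10^-4)/((8.85×10^-12)(0.01079)) = 4.12×10^9 V/(m·s).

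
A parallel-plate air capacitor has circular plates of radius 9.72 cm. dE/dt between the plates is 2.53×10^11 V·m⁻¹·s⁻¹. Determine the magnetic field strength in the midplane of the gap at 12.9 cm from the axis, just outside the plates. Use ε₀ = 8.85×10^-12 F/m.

I_d = ε₀ dΦ_E/dt = ε₀ πR² (dE/dt) = (8.85×10^-12)(0.02968)(2.53×10^11) = 0.06646 A through the full plate area.
Outside the plates the loop encloses all of I_d, so B·2πr = μ₀ I_d and B = 1.03×10^-7 T.

1.03×10^-7 T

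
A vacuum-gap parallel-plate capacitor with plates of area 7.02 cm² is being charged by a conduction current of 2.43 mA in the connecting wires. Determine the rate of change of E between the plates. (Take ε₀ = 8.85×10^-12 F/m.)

By continuity, I_d in the gap equals the 2.43 mA flowing in the wire.
Since I_d = ε₀ A dE/dt, dE/dt = I_d/(ε₀A) = (2.43×10^-3)/((8.85×10^-12)(7.02×10^-4)) = 3.91×10^11 V/(m·s).

3.91×10^11 V/(m·s)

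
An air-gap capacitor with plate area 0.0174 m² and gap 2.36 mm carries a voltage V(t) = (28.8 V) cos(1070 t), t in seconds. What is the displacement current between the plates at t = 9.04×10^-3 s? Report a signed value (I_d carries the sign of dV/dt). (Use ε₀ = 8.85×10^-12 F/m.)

4.94×10^-7 A

dV/dt = (28.8)(1070)·−sin(9.6728) = 7565 V/s.
I_d = C dV/dt with C = ε₀A/d = (8.85×10^-12)(0.0174)/(2.36×10^-3) = 6.525×10^-11 F, so I_d = (6.525×10^-11)(7565) = 4.94×10^-7 A.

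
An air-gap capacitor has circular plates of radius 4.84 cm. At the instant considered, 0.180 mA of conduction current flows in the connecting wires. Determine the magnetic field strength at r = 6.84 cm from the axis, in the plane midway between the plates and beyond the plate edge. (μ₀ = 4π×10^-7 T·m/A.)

Between the plates the displacement current equals the wire current: I_d = 0.180 mA = 1.80×10^-4 A.
For r ≥ R the full I_d is enclosed: B = μ₀ I_d/(2πr) = (4π×10^-7)(1.80×10^-4)/(2π·0.0684) = 5.26×10^-10 T.

5.26×10^-10 T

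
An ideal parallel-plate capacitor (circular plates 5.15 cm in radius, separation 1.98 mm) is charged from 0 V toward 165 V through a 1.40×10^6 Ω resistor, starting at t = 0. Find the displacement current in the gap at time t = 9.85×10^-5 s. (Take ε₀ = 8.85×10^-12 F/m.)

C = ε₀A/d = (8.85×10^-12)(8.332×10^-3)/(1.98×10^-3) = 3.724×10^-11 F and τ = RC = 5.214×10^-5 s. I_d in the gap equals the RC charging current.
I_d(t) = (V₀/R) e^(−t/τ) = 1.179×10^-4 · e^(−1.889) = 1.78×10^-5 A.

1.78×10^-5 A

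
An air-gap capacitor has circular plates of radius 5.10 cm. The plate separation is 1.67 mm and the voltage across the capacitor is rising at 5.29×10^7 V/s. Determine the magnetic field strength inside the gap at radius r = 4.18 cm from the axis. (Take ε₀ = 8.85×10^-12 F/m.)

7.36×10^-9 T

I_d = C dV/dt with C = ε₀πR²/d = 4.330×10^-11 F, so I_d = (4.330×10^-11)(5.29×10^7) = 2.291×10^-3 A.
For r < R the Ampère–Maxwell law gives B(2πr) = μ₀ I_d (r²/R²), so B = μ₀ I_d r/(2πR²) = (4π×10^-7)(2.291×10^-3)(0.0418)/(2π·0.0510²) = 7.36×10^-9 T.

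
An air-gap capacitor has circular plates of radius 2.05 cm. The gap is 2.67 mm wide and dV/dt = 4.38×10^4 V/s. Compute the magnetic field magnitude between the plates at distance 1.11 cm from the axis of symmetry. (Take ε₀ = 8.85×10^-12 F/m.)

1.01×10^-12 T

I_d = C dV/dt with C = ε₀πR²/d = 4.375×10^-12 F, so I_d = (4.375×10^-12)(4.38×10^4) = 1.916×10^-7 A.
∮B·dl = μ₀ I_d,enc with I_d,enc = I_d r²/R² = 5.617×10^-8 A; so B = μ₀ I_d,enc/(2πr) = 1.01×10^-12 T.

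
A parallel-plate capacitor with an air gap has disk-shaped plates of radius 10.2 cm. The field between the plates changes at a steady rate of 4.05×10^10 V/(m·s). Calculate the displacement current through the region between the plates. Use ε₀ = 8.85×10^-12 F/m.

With a uniform field, Φ_E = EA, so I_d = ε₀ A dE/dt = 0.0117 A.

0.0117 A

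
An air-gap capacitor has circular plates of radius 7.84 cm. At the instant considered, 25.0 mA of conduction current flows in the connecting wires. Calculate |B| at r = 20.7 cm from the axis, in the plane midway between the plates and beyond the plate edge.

2.42×10^-8 T

By continuity the displacement current in the gap matches the conduction current: I_d = 0.0250 A.
For r ≥ R the full I_d is enclosed: B = μ₀ I_d/(2πr) = (4π×10^-7)(0.0250)/(2π·0.207) = 2.42×10^-8 T.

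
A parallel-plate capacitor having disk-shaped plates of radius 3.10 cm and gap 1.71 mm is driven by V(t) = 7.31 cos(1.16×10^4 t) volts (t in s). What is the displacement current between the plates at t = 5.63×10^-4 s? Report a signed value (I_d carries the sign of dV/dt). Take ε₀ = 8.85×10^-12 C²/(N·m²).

C = ε₀A/d = (8.85×10^-12)(3.019×10^-3)/(1.71×10^-3) = 1.562×10^-11 F. dV/dt = V₀ω·−sin(ωt); at ωt = 6.5308 rad this factor is -0.2451.
I_d = C dV/dt = (1.562×10^-11)(7.31)(1.16×10^4)(-0.2451) = -3.25×10^-7 A.

-3.25×10^-7 A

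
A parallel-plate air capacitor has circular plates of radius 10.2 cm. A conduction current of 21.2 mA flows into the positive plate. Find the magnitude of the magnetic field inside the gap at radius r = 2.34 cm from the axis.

No conduction current crosses the gap, so I_d there equals the 0.0212 A in the leads.
For r < R the Ampère–Maxwell law gives B(2πr) = μ₀ I_d (r²/R²), so B = μ₀ I_d r/(2πR²) = (4π×10^-7)(0.0212)(0.0234)/(2π·0.102²) = 9.54×10^-9 T.

9.54×10^-9 T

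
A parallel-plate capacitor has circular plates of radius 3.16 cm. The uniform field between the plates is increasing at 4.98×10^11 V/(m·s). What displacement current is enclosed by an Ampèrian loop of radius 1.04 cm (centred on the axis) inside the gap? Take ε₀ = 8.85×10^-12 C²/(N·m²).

1.50×10^-3 A

I_d = ε₀ dΦ_E/dt = ε₀ πR² (dE/dt) = (8.85×10^-12)(3.137×10^-3)(4.98×10^11) = 0.01383 A through the full plate area.
Through an area πr² the displacement current is I_d·(πr²/πR²) = I_d (r/R)² = 1.50×10^-3 A.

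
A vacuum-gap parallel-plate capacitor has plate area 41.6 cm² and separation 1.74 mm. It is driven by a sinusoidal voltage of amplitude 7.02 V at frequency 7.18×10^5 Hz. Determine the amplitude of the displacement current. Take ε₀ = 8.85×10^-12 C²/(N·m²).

C = ε₀A/d = (8.85×10^-12)(4.16×10^-3)/(1.74×10^-3) = 2.116×10^-11 F; ω = 2πf = 4.511×10^6 rad/s.
I_d = C dV/dt, so |I_d|_max = C V₀ ω = (2.116×10^-11)(7.02)(4.511×10^6) = 6.70×10^-4 A.

6.70×10^-4 A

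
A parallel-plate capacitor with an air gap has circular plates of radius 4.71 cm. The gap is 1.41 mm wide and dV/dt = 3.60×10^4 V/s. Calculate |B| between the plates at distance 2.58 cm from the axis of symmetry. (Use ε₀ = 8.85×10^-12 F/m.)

I_d = C dV/dt with C = ε₀πR²/d = 4.374×10^-11 F, so I_d = (4.374×10^-11)(3.60×10^4) = 1.575×10^-6 A.
An Ampèrian loop of radius r encloses a fraction (r/R)² of I_d. Then B·2πr = μ₀ I_d (r/R)², giving B = μ₀ I_d r/(2πR²) = 3.66×10^-12 T.

3.66×10^-12 T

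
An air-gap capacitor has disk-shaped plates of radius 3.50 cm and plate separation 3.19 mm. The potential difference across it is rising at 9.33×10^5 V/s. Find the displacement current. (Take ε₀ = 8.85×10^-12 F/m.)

The field between the plates is E = V/d, so dE/dt = (9.33×10^5)/(3.19×10^-3 m) = 2.925×10^8 V/(m·s).
I_d = ε₀ A (dE/dt) = (8.85×10^-12)(3.848×10^-3)(2.925×10^8) = 9.96×10^-6 A.

9.96×10^-6 A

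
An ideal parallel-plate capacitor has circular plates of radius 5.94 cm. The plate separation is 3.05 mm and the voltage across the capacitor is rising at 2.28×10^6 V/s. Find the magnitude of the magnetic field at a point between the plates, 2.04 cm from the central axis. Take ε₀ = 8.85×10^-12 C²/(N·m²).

8.48×10^-11 T

dE/dt = (dV/dt)/d = 7.475×10^8 V/(m·s); I_d = ε₀(πR²)(dE/dt) = (8.85×10^-12)(0.01108)(7.475×10^8) = 7.330×10^-5 A.
An Ampèrian loop of radius r encloses a fraction (r/R)² of I_d. Then B·2πr = μ₀ I_d (r/R)², giving B = μ₀ I_d r/(2πR²) = 8.48×10^-11 T.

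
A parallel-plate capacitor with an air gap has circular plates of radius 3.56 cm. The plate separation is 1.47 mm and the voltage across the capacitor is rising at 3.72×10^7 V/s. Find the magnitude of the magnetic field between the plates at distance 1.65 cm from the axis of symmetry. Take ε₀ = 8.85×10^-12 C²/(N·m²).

2.32×10^-9 T

dE/dt = (dV/dt)/d = 2.531×10^10 V/(m·s); I_d = ε₀(πR²)(dE/dt) = (8.85×10^-12)(3.982×10^-3)(2.531×10^10) = 8.919×10^-4 A.
∮B·dl = μ₀ I_d,enc with I_d,enc = I_d r²/R² = 1.916×10^-4 A; so B = μ₀ I_d,enc/(2πr) = 2.32×10^-9 T.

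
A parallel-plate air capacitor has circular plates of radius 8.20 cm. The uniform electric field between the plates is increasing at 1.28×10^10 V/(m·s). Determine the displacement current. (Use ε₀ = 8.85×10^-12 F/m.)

I_d = ε₀ A (dE/dt) = (8.85×10^-12)(0.02112 m²)(1.28×10^10) = 2.39×10^-3 A.

2.39×10^-3 A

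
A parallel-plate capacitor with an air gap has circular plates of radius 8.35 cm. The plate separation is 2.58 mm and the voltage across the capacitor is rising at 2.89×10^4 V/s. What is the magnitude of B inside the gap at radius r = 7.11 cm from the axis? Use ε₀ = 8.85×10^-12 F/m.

4.43×10^-12 T

With E = V/d, dE/dt = 1.120×10^7 V/(m·s) and πR² = 0.02190 m², giving I_d = ε₀ πR² dE/dt = 2.171×10^-6 A.
∮B·dl = μ₀ I_d,enc with I_d,enc = I_d r²/R² = 1.574×10^-6 A; so B = μ₀ I_d,enc/(2πr) = 4.43×10^-12 T.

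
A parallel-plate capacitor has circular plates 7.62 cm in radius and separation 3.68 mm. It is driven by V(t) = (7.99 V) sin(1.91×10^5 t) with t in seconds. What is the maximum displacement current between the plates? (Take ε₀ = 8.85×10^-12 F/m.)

6.69×10^-5 A

The displacement current equals the conduction current C dV/dt, which peaks at C V₀ ω.
With C = ε₀A/d = (8.85×10^-12)(0.01824)/(3.68×10^-3) = 4.387×10^-11 F and ω = 1.91×10^5 rad/s, I_d,max = (4.387×10^-11)(7.99)(1.91×10^5) = 6.69×10^-5 A.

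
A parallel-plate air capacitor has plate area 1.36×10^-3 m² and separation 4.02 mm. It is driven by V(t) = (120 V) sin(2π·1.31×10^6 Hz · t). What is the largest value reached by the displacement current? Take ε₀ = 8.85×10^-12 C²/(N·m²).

C = ε₀A/d = (8.85×10^-12)(1.36×10^-3)/(4.02×10^-3) = 2.994×10^-12 F; ω = 2πf = 8.231×10^6 rad/s.
I_d = C dV/dt, so |I_d|_max = C V₀ ω = (2.994×10^-12)(120)(8.231×10^6) = 2.96×10^-3 A.

2.96×10^-3 A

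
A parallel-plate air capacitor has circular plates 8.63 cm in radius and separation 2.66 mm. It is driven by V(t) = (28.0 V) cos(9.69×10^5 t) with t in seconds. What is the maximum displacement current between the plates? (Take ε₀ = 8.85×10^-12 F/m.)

2.11×10^-3 A

C = ε₀A/d = (8.85×10^-12)(0.02340)/(2.66×10^-3) = 7.785×10^-11 F; ω = 9.69×10^5 rad/s.
I_d = C dV/dt, so |I_d|_max = C V₀ ω = (7.785×10^-11)(28.0)(9.69×10^5) = 2.11×10^-3 A.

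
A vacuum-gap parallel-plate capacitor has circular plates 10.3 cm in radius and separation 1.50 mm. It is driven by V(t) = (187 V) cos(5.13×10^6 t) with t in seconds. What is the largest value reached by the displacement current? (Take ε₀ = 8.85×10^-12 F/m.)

The displacement current equals the conduction current C dV/dt, which peaks at C V₀ ω.
With C = ε₀A/d = (8.85×10^-12)(0.03333)/(1.50×10^-3) = 1.966×10^-10 F and ω = 5.13×10^6 rad/s, I_d,max = (1.966×10^-10)(187)(5.13×10^6) = 0.189 A.

0.189 A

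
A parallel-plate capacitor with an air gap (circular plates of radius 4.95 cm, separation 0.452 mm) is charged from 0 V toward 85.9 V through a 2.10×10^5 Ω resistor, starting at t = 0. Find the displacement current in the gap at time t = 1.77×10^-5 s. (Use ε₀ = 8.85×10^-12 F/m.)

C = ε₀A/d = (8.85×10^-12)(7.698×10^-3)/(4.52×10^-4) = 1.507×10^-10 F and τ = RC = 3.165×10^-5 s. I_d in the gap equals the RC charging current.
I_d(t) = (V₀/R) e^(−t/τ) = 4.090×10^-4 · e^(−0.5592) = 2.34×10^-4 A.

2.34×10^-4 A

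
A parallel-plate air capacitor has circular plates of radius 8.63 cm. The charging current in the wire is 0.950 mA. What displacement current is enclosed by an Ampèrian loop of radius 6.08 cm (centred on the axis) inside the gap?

4.72×10^-4 A

Between the plates the displacement current equals the wire current: I_d = 0.950 mA = 9.50×10^-4 A.
The field is uniform, so I_d,enc = I_d (r/R)² = (9.50×10^-4)(6.08/8.63)² = 4.72×10^-4 A.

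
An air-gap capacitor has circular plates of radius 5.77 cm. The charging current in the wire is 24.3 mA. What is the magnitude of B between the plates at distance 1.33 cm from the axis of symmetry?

By continuity the displacement current in the gap matches the conduction current: I_d = 0.0243 A.
∮B·dl = μ₀ I_d,enc with I_d,enc = I_d r²/R² = 1.291×10^-3 A; so B = μ₀ I_d,enc/(2πr) = 1.94×10^-8 T.

1.94×10^-8 T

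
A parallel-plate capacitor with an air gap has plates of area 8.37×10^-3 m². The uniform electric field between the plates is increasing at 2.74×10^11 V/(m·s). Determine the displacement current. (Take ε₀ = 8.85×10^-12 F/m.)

The displacement current is ε₀ times dΦ_E/dt = ε₀ A dE/dt = (8.85×10^-12)(8.37×10^-3)(2.74×10^11) = 0.0203 A.

0.0203 A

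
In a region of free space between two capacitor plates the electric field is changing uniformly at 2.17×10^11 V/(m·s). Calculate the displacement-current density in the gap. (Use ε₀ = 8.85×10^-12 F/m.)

1.92 A/m²

J_d = ε₀ ∂E/∂t, so J_d = 1.92 A/m².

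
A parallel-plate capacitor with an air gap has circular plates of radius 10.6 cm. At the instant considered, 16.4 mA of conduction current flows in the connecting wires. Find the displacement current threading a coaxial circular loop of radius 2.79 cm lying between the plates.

1.14×10^-3 A

Between the plates the displacement current equals the wire current: I_d = 16.4 mA = 0.0164 A.
Through an area πr² the displacement current is I_d·(πr²/πR²) = I_d (r/R)² = 1.14×10^-3 A.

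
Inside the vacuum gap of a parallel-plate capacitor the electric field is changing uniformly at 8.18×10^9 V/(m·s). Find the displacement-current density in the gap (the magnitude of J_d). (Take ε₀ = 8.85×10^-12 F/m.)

J_d = ε₀ dE/dt = (8.85×10^-12)(8.18×10^9) = 0.0724 A/m².

0.0724 A/m²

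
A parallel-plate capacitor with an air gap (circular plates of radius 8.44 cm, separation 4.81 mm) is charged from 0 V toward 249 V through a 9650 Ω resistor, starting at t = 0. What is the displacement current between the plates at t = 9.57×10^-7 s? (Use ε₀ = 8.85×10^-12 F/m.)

2.32×10^-3 A

C = ε₀A/d = (8.85×10^-12)(0.02238)/(4.81×10^-3) = 4.118×10^-11 F and τ = RC = 3.974×10^-7 s. I_d in the gap equals the RC charging current.
I_d(t) = (V₀/R) e^(−t/τ) = 0.02580 · e^(−2.408) = 2.32×10^-3 A.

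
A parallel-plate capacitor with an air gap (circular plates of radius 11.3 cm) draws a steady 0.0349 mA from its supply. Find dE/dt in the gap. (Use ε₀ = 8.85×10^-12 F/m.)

The displacement current between the plates equals the conduction current, I_d = 0.0349 mA.
Since I_d = ε₀ A dE/dt, dE/dt = I_d/(ε₀A) = (3.49×10^-5)/((8.85×10^-12)(0.04011)) = 9.83×10^7 V/(m·s).

9.83×10^7 V/(m·s)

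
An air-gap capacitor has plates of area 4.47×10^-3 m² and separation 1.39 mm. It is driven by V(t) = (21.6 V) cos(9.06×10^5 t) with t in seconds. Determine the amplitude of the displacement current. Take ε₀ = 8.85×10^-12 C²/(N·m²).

5.57×10^-4 A

The displacement current equals the conduction current C dV/dt, which peaks at C V₀ ω.
With C = ε₀A/d = (8.85×10^-12)(4.47×10^-3)/(1.39×10^-3) = 2.846×10^-11 F and ω = 9.06×10^5 rad/s, I_d,max = (2.846×10^-11)(21.6)(9.06×10^5) = 5.57×10^-4 A.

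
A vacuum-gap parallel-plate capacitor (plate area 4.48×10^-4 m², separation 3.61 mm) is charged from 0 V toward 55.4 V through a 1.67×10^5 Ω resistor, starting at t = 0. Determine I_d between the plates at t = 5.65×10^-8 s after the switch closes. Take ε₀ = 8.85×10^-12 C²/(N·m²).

2.44×10^-4 A

C = ε₀A/d = (8.85×10^-12)(4.48×10^-4)/(3.61×10^-3) = 1.098×10^-12 F, so τ = RC = 1.834×10^-7 s.
The conduction current is I(t) = (V₀/R) e^(−t/τ), and the displacement current between the plates equals it.
t/τ = 0.3081; I_d = (55.4/1.67×10^5) · e^(−0.3081) = (3.317×10^-4)(0.7348) = 2.44×10^-4 A.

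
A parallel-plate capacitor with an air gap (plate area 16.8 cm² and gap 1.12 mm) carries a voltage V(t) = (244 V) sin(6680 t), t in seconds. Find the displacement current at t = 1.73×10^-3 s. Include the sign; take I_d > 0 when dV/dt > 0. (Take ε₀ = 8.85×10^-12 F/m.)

dV/dt = (244)(6680)·cos(11.5564) = 8.669×10^5 V/s.
I_d = C dV/dt with C = ε₀A/d = (8.85×10^-12)(1.68×10^-3)/(1.12×10^-3) = 1.327×10^-11 F, so I_d = (1.327×10^-11)(8.669×10^5) = 1.15×10^-5 A.

1.15×10^-5 A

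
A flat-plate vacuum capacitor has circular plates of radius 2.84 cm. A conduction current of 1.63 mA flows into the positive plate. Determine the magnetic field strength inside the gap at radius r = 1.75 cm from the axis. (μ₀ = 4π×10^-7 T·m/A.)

No conduction current crosses the gap, so I_d there equals the 1.63×10^-3 A in the leads.
An Ampèrian loop of radius r encloses a fraction (r/R)² of I_d. Then B·2πr = μ₀ I_d (r/R)², giving B = μ₀ I_d r/(2πR²) = 7.07×10^-9 T.

7.07×10^-9 T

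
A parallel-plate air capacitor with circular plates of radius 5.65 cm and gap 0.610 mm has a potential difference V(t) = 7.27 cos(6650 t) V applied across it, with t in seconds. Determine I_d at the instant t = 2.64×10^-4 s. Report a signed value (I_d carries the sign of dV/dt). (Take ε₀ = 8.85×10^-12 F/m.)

dV/dt = (7.27)(6650)·−sin(1.7556) = -4.752×10^4 V/s.
I_d = C dV/dt with C = ε₀A/d = (8.85×10^-12)(0.01003)/(6.10×10^-4) = 1.455×10^-10 F, so I_d = (1.455×10^-10)(-4.752×10^4) = -6.91×10^-6 A.

-6.91×10^-6 A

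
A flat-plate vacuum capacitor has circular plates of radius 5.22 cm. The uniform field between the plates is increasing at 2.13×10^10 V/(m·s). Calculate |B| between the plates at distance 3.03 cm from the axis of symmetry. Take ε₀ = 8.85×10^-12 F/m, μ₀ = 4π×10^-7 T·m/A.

Total displacement current: I_d = ε₀(πR²)(dE/dt) = (8.85×10^-12)(8.560×10^-3)(2.13×10^10) = 1.614×10^-3 A.
For r < R the Ampère–Maxwell law gives B(2πr) = μ₀ I_d (r²/R²), so B = μ₀ I_d r/(2πR²) = (4π×10^-7)(1.614×10^-3)(0.0303)/(2π·0.0522²) = 3.59×10^-9 T.

3.59×10^-9 T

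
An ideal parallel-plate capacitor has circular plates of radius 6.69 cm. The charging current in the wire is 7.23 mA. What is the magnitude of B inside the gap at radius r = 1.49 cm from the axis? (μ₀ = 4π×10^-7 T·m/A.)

By continuity the displacement current in the gap matches the conduction current: I_d = 7.23×10^-3 A.
An Ampèrian loop of radius r encloses a fraction (r/R)² of I_d. Then B·2πr = μ₀ I_d (r/R)², giving B = μ₀ I_d r/(2πR²) = 4.81×10^-9 T.

4.81×10^-9 T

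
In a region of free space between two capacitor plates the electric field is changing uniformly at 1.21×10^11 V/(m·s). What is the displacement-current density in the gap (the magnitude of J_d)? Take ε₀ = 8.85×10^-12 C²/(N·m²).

J_d = ε₀ dE/dt = (8.85×10^-12)(1.21×10^11) = 1.07 A/m².

1.07 A/m²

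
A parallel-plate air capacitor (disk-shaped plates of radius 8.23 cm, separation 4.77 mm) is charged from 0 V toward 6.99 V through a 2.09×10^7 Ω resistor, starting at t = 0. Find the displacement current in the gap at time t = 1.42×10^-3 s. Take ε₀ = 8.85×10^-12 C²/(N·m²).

C = ε₀A/d = (8.85×10^-12)(0.02128)/(4.77×10^-3) = 3.948×10^-11 F, so τ = RC = 8.251×10^-4 s.
The conduction current is I(t) = (V₀/R) e^(−t/τ), and the displacement current between the plates equals it.
t/τ = 1.721; I_d = (6.99/2.09×10^7) · e^(−1.721) = (3.344×10^-7)(0.1789) = 5.98×10^-8 A.

5.98×10^-8 A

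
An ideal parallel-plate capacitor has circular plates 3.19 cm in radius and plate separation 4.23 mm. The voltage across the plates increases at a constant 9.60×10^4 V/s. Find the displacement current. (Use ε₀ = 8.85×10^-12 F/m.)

6.42×10^-7 A

C = ε₀A/d = (8.85×10^-12)(3.197×10^-3)/(4.23×10^-3) = 6.689×10^-12 F.
I_d = C dV/dt = (6.689×10^-12)(9.60×10^4) = 6.42×10^-7 A.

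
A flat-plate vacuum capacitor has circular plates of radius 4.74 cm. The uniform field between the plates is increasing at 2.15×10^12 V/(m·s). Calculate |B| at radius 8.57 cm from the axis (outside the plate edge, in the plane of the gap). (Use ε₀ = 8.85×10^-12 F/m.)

I_d = ε₀ dΦ_E/dt = ε₀ πR² (dE/dt) = (8.85×10^-12)(7.058×10^-3)(2.15×10^12) = 0.1343 A through the full plate area.
With r > R the enclosed displacement current is the full I_d; B = μ₀ I_d / (2πr) = 3.13×10^-7 T.

3.13×10^-7 T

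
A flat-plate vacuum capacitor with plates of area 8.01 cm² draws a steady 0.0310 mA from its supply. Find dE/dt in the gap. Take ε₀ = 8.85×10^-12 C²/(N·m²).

4.37×10^9 V/(m·s)

By continuity, I_d in the gap equals the 0.0310 mA flowing in the wire.
Since I_d = ε₀ A dE/dt, dE/dt = I_d/(ε₀A) = (3.10×10^-5)/((8.85×10^-12)(8.01×10^-4)) = 4.37×10^9 V/(m·s).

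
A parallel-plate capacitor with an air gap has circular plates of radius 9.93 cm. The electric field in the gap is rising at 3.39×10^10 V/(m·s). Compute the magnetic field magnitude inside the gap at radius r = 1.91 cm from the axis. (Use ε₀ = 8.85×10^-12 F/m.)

3.60×10^-9 T

Through the whole plate area (πR² = 0.03098 m²), I_d = ε₀ πR² dE/dt = 9.294×10^-3 A.
∮B·dl = μ₀ I_d,enc with I_d,enc = I_d r²/R² = 3.439×10^-4 A; so B = μ₀ I_d,enc/(2πr) = 3.60×10^-9 T.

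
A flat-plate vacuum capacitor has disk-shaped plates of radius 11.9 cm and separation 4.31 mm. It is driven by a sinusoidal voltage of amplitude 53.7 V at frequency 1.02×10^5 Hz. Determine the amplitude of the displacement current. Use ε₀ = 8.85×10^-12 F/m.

The displacement current equals the conduction current C dV/dt, which peaks at C V₀ ω.
With C = ε₀A/d = (8.85×10^-12)(0.04449)/(4.31×10^-3) = 9.135×10^-11 F and ω = 2πf = 6.409×10^5 rad/s, I_d,max = (9.135×10^-11)(53.7)(6.409×10^5) = 3.14×10^-3 A.

3.14×10^-3 A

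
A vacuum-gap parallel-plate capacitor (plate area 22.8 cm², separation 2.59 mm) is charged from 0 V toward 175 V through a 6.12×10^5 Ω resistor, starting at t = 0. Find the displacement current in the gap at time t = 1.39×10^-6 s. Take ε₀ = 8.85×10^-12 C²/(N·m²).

C = ε₀A/d = (8.85×10^-12)(2.28×10^-3)/(2.59×10^-3) = 7.791×10^-12 F and τ = RC = 4.768×10^-6 s. I_d in the gap equals the RC charging current.
I_d(t) = (V₀/R) e^(−t/τ) = 2.859×10^-4 · e^(−0.2915) = 2.14×10^-4 A.

2.14×10^-4 A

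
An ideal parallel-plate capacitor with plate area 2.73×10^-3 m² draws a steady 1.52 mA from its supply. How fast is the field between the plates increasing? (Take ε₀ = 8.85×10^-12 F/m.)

Charge continuity gives I_d = I = 1.52×10^-3 A between the plates.
Then dE/dt = I_d/(ε₀A) = 6.29×10^10 V/(m·s).

6.29×10^10 V/(m·s)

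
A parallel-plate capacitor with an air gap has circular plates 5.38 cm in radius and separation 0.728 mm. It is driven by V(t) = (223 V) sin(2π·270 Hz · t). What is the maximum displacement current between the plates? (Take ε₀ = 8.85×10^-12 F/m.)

4.18×10^-5 A

The displacement current equals the conduction current C dV/dt, which peaks at C V₀ ω.
With C = ε₀A/d = (8.85×10^-12)(9.093×10^-3)/(7.28×10^-4) = 1.105×10^-10 F and ω = 2πf = 1696 rad/s, I_d,max = (1.105×10^-10)(223)(1696) = 4.18×10^-5 A.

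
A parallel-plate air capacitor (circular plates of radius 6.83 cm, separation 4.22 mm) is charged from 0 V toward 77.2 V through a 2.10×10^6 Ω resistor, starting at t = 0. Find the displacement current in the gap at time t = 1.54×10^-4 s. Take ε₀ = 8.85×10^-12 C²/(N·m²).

3.38×10^-6 A

C = ε₀A/d = (8.85×10^-12)(0.01466)/(4.22×10^-3) = 3.074×10^-11 F, so τ = RC = 6.455×10^-5 s.
The conduction current is I(t) = (V₀/R) e^(−t/τ), and the displacement current between the plates equals it.
t/τ = 2.386; I_d = (77.2/2.10×10^6) · e^(−2.386) = (3.676×10^-5)(0.09200) = 3.38×10^-6 A.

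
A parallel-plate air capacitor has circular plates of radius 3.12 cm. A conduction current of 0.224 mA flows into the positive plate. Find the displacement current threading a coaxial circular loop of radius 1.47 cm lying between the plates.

4.97×10^-5 A

Between the plates the displacement current equals the wire current: I_d = 0.224 mA = 2.24×10^-4 A.
Through an area πr² the displacement current is I_d·(πr²/πR²) = I_d (r/R)² = 4.97×10^-5 A.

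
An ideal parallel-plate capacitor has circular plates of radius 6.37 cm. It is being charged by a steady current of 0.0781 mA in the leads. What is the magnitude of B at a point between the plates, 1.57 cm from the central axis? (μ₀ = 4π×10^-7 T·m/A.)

Between the plates the displacement current equals the wire current: I_d = 0.0781 mA = 7.81×10^-5 A.
For r < R the Ampère–Maxwell law gives B(2πr) = μ₀ I_d (r²/R²), so B = μ₀ I_d r/(2πR²) = (4π×10^-7)(7.81×10^-5)(0.0157)/(2π·0.0637²) = 6.04×10^-11 T.

6.04×10^-11 T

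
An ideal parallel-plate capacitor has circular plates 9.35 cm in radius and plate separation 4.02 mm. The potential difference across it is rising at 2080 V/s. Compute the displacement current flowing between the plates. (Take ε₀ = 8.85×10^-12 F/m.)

The displacement current equals the charging current C dV/dt. With C = ε₀A/d = (8.85×10^-12)(0.02746)/(4.02×10^-3) = 6.045×10^-11 F, I_d = (6.045×10^-11)(2080) = 1.26×10^-7 A.

1.26×10^-7 A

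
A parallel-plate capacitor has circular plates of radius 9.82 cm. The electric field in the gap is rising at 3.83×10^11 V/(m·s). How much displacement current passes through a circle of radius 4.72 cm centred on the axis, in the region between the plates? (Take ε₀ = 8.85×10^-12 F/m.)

0.0237 A

Total displacement current: I_d = ε₀(πR²)(dE/dt) = (8.85×10^-12)(0.03030)(3.83×10^11) = 0.1027 A.
Since J_d is uniform, the enclosed fraction is (r/R)² = 0.2310, giving I_d,enc = 0.0237 A.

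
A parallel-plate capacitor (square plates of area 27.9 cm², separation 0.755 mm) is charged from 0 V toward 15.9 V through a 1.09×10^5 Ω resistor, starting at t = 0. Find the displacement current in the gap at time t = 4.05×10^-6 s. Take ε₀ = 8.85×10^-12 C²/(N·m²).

4.68×10^-5 A

C = ε₀A/d = (8.85×10^-12)(2.79×10^-3)/(7.55×10^-4) = 3.270×10^-11 F and τ = RC = 3.564×10^-6 s. I_d in the gap equals the RC charging current.
I_d(t) = (V₀/R) e^(−t/τ) = 1.459×10^-4 · e^(−1.136) = 4.68×10^-5 A.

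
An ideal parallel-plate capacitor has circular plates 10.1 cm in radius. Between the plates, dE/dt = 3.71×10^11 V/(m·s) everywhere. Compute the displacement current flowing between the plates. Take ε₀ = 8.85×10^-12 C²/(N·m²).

With a uniform field, Φ_E = EA, so I_d = ε₀ A dE/dt = 0.105 A.

0.105 A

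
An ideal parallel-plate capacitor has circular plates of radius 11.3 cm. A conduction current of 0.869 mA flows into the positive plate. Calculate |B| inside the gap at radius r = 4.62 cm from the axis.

6.29×10^-10 T

No conduction current crosses the gap, so I_d there equals the 8.69×10^-4 A in the leads.
For r < R the Ampère–Maxwell law gives B(2πr) = μ₀ I_d (r²/R²), so B = μ₀ I_d r/(2πR²) = (4π×10^-7)(8.69×10^-4)(0.0462)/(2π·0.113²) = 6.29×10^-10 T.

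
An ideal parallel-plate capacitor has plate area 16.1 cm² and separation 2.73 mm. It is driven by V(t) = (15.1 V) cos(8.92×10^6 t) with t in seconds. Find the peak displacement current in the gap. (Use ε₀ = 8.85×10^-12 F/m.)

7.03×10^-4 A

C = ε₀A/d = (8.85×10^-12)(1.61×10^-3)/(2.73×10^-3) = 5.219×10^-12 F; ω = 8.92×10^6 rad/s.
I_d = C dV/dt, so |I_d|_max = C V₀ ω = (5.219×10^-12)(15.1)(8.92×10^6) = 7.03×10^-4 A.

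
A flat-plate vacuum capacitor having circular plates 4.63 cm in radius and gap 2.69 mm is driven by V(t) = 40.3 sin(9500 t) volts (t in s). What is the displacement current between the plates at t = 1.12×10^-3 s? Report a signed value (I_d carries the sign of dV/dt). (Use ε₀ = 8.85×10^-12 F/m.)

dE/dt = (V₀ω/d)·cos(ωt) with ωt = 10.64 rad: (40.3)(9500)(-0.3481)/(2.69×10^-3) = -4.954×10^7 V/(m·s).
I_d = ε₀ A dE/dt = (8.85×10^-12)(6.735×10^-3)(-4.954×10^7) = -2.95×10^-6 A.

-2.95×10^-6 A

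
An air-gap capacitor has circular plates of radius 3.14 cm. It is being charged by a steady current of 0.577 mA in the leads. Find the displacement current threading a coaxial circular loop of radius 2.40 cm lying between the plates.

3.37×10^-4 A

No conduction current crosses the gap, so I_d there equals the 5.77×10^-4 A in the leads.
The field is uniform, so I_d,enc = I_d (r/R)² = (5.77×10^-4)(2.40/3.14)² = 3.37×10^-4 A.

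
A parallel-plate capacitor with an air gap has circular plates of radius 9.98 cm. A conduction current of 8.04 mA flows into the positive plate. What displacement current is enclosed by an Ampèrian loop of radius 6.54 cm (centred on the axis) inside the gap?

3.45×10^-3 A

Between the plates the displacement current equals the wire current: I_d = 8.04 mA = 8.04×10^-3 A.
The field is uniform, so I_d,enc = I_d (r/R)² = (8.04×10^-3)(6.54/9.98)² = 3.45×10^-3 A.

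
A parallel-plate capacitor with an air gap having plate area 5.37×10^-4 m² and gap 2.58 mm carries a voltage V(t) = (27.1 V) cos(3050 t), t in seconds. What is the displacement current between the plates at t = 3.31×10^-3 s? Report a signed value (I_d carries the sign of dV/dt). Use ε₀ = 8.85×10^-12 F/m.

dV/dt = (27.1)(3050)·−sin(10.0955) = 5.137×10^4 V/s.
I_d = C dV/dt with C = ε₀A/d = (8.85×10^-12)(5.37×10^-4)/(2.58×10^-3) = 1.842×10^-12 F, so I_d = (1.842×10^-12)(5.137×10^4) = 9.46×10^-8 A.

9.46×10^-8 A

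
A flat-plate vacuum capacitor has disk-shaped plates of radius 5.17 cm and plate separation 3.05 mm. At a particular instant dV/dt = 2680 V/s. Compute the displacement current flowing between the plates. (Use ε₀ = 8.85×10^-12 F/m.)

C = ε₀A/d = (8.85×10^-12)(8.397×10^-3)/(3.05×10^-3) = 2.437×10^-11 F.
I_d = C dV/dt = (2.437×10^-11)(2680) = 6.53×10^-8 A.

6.53×10^-8 A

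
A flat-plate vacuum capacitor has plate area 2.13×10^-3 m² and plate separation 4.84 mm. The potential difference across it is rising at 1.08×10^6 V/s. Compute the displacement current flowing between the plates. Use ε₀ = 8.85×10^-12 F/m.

4.21×10^-6 A

The displacement current equals the charging current C dV/dt. With C = ε₀A/d = (8.85×10^-12)(2.13×10^-3)/(4.84×10^-3) = 3.895×10^-12 F, I_d = (3.895×10^-12)(1.08×10^6) = 4.21×10^-6 A.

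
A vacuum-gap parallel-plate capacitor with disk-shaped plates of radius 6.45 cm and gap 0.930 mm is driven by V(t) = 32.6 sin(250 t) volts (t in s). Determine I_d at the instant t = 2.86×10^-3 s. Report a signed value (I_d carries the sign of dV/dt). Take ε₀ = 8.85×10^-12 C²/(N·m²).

7.65×10^-7 A

dE/dt = (V₀ω/d)·cos(ωt) with ωt = 0.715 rad: (32.6)(250)(0.7551)/(9.30×10^-4) = 6.617×10^6 V/(m·s).
I_d = ε₀ A dE/dt = (8.85×10^-12)(0.01307)(6.617×10^6) = 7.65×10^-7 A.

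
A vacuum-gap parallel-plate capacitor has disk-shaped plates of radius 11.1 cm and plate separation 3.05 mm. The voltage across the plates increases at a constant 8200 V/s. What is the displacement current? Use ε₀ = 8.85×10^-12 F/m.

9.21×10^-7 A

C = ε₀A/d = (8.85×10^-12)(0.03871)/(3.05×10^-3) = 1.123×10^-10 F.
I_d = C dV/dt = (1.123×10^-10)(8200) = 9.21×10^-7 A.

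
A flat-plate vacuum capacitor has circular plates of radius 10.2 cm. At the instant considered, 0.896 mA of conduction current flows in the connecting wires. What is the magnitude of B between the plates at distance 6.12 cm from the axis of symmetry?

1.05×10^-9 T

Between the plates the displacement current equals the wire current: I_d = 0.896 mA = 8.96×10^-4 A.
For r < R the Ampère–Maxwell law gives B(2πr) = μ₀ I_d (r²/R²), so B = μ₀ I_d r/(2πR²) = (4π×10^-7)(8.96×10^-4)(0.0612)/(2π·0.102²) = 1.05×10^-9 T.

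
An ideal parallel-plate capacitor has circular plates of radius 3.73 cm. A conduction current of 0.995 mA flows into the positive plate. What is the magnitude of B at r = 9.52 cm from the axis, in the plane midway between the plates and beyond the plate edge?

2.09×10^-9 T

No conduction current crosses the gap, so I_d there equals the 9.95×10^-4 A in the leads.
Outside the plates the loop encloses all of I_d, so B·2πr = μ₀ I_d and B = 2.09×10^-9 T.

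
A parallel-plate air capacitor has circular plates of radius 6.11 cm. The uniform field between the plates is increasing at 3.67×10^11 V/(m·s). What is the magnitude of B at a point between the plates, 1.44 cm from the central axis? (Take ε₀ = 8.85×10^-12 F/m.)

2.94×10^-8 T

I_d = ε₀ dΦ_E/dt = ε₀ πR² (dE/dt) = (8.85×10^-12)(0.01173)(3.67×10^11) = 0.03810 A through the full plate area.
For r < R the Ampère–Maxwell law gives B(2πr) = μ₀ I_d (r²/R²), so B = μ₀ I_d r/(2πR²) = (4π×10^-7)(0.03810)(0.0144)/(2π·0.0611²) = 2.94×10^-8 T.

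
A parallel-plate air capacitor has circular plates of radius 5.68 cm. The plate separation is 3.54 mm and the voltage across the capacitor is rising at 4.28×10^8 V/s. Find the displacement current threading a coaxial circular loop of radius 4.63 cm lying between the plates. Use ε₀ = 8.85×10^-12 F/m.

dE/dt = (dV/dt)/d = 1.209×10^11 V/(m·s); I_d = ε₀(πR²)(dE/dt) = (8.85×10^-12)(0.01014)(1.209×10^11) = 0.01085 A.
Since J_d is uniform, the enclosed fraction is (r/R)² = 0.6645, giving I_d,enc = 7.21×10^-3 A.

7.21×10^-3 A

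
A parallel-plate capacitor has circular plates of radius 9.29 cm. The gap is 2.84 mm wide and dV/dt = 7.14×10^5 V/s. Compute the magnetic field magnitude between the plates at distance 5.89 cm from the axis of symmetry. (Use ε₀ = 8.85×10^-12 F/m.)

With E = V/d, dE/dt = 2.514×10^8 V/(m·s) and πR² = 0.02711 m², giving I_d = ε₀ πR² dE/dt = 6.032×10^-5 A.
An Ampèrian loop of radius r encloses a fraction (r/R)² of I_d. Then B·2πr = μ₀ I_d (r/R)², giving B = μ₀ I_d r/(2πR²) = 8.23×10^-11 T.

8.23×10^-11 T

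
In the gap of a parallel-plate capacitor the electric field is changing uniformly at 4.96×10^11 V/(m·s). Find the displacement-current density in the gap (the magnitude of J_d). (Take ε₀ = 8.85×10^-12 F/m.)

J_d = ε₀ ∂E/∂t, so J_d = 4.39 A/m².

4.39 A/m²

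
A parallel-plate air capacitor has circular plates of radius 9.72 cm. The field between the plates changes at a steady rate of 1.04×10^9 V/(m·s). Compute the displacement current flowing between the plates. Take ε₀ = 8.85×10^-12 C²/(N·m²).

2.73×10^-4 A

The displacement current is ε₀ times dΦ_E/dt = ε₀ A dE/dt = (8.85×10^-12)(0.02968)(1.04×10^9) = 2.73×10^-4 A.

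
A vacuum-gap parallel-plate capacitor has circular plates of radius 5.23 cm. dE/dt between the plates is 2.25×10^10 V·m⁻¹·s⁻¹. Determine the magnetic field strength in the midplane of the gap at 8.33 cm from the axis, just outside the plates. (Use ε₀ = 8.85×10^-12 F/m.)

4.11×10^-9 T

I_d = ε₀ dΦ_E/dt = ε₀ πR² (dE/dt) = (8.85×10^-12)(8.593×10^-3)(2.25×10^10) = 1.711×10^-3 A through the full plate area.
With r > R the enclosed displacement current is the full I_d; B = μ₀ I_d / (2πr) = 4.11×10^-9 T.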